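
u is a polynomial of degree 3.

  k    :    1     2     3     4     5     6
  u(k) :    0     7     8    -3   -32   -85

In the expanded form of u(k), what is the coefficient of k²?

Write u(k) = ak³ + bk² + ck + d; the 6 given values yield a linear system in the 4 coefficients.
Solving, u(k) = -k³ + 3k² + 5k - 7.
The coefficient of k² is 3.

3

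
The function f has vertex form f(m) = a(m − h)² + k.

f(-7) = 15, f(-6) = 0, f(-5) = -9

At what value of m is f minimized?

-4

First differences -15, -9; second difference 6 = 2a, so a = 3.
Expanding, the m-coefficient is −2ah = -6h; matching it to the data gives h = -4, and then k = -12.
So f(m) = 3(m + 4)² − 12.
Hence h = -4.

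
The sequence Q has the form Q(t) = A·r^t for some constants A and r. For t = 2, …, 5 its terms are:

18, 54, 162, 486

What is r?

Consecutive ratio: 54/18 = 3, and 162/54 = 3, so r = 3.
Then A·3^2 = 18 gives A = 2, and Q(t) = 2·3^t.

3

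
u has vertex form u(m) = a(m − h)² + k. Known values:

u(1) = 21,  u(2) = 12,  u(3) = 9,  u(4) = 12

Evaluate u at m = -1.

First differences -9, -3, 3; second difference 6 = 2a, so a = 3.
Expanding, the m-coefficient is −2ah = -6h; matching it to the data gives h = 3, and then k = 9.
So u(m) = 3(m − 3)² + 9.
u(-1) = 3·(-4)² + 9 = 57.

57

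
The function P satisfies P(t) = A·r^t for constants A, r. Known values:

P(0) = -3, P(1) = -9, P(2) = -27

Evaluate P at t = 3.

Consecutive ratio: -9/(-3) = 3, and -27/(-9) = 3, so r = 3.
Then A·3^0 = -3 gives A = -3, and P(t) = -3·3^t.
P(3) = -3·3^3 = -81.

-81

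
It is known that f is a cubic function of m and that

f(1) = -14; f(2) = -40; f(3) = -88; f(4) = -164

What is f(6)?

Write f(m) = am³ + bm² + cm + d; the 4 given values yield a linear system in the 4 coefficients.
Solving, f(m) = -m³ - 5m² - 4m - 4.
Then f(6) = -424.

-424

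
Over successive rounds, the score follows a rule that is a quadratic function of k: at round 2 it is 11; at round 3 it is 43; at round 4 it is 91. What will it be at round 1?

Write the value at k as g(k).
Write g(k) = ak² + bk + c; the 3 given values yield a linear system in the 3 coefficients.
Solving, g(k) = 8k² - 8k - 5.
Then g(1) = -5.

-5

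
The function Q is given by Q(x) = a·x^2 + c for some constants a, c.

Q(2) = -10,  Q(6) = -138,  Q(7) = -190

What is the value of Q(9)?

From Q(2) = -10 and Q(6) = -138: 4a + c = -10 and 36a + c = -138.
Subtracting: 32a = -128, so a = -4; then c = -10 − (-4)·4 = 6.
So Q(x) = -4x² + 6, and Q(9) = -318.

-318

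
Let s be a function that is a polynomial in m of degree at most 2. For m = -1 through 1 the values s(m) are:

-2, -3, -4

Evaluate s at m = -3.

0

Write s(m) = am² + bm + c; the 3 given values yield a linear system in the 3 coefficients.
Solving, the leading coefficient vanishes, and s(m) = -m - 3.
Then s(-3) = 0.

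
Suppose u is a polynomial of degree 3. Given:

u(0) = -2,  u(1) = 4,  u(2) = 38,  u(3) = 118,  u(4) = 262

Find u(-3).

-32

First differences: 6, 34, 80, 144. Second differences: 28, 46, 64. Third differences: 18, 18.
Level-3 differences are constant, so u has degree 3.
Fitting a degree-3 polynomial gives u(k) = 3k³ + 5k² - 2k - 2.
Then u(-3) = -32.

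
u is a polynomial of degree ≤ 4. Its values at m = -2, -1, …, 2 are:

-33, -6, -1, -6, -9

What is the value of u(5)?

First differences: 27, 5, -5, -3. Second differences: -22, -10, 2. Third differences: 12, 12.
Level-3 differences are constant, so u has degree 3.
Fitting a degree-3 polynomial gives u(m) = 2m³ - 5m² - 2m - 1.
Then u(5) = 114.

114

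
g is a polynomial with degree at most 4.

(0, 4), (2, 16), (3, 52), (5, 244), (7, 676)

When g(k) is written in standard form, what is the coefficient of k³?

Write g(k) = ak^4 + bk³ + ck² + dk + e; the 5 given values yield a linear system in the 5 coefficients.
Solving, the leading coefficient vanishes, and g(k) = 2k³ - 2k + 4.
The coefficient of k³ is 2.

2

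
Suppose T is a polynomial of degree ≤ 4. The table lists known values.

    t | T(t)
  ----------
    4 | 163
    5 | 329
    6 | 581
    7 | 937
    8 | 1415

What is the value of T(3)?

First differences: 166, 252, 356, 478. Second differences: 86, 104, 122. Third differences: 18, 18.
Level-3 differences are constant, so T has degree 3.
Fitting a degree-3 polynomial gives T(t) = 3t³ - 2t² + t - 1.
Then T(3) = 65.

65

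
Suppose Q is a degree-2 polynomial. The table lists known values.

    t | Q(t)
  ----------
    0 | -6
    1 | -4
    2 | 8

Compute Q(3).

30

Write Q(t) = at² + bt + c; the 3 given values yield a linear system in the 3 coefficients.
Solving, Q(t) = 5t² - 3t - 6.
Then Q(3) = 30.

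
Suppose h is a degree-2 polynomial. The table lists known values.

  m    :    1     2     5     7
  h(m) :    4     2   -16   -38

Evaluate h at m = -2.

-2

Write h(m) = am² + bm + c; the 4 given values yield a linear system in the 3 coefficients.
Solving, h(m) = -m² + m + 4.
Then h(-2) = -2.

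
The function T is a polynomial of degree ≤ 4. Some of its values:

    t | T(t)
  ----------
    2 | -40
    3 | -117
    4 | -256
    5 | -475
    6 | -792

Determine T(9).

Write T(t) = at^4 + bt³ + ct² + dt + e; the 5 given values yield a linear system in the 5 coefficients.
Solving, the leading coefficient vanishes, and T(t) = -3t³ - 4t².
Then T(9) = -2511.

-2511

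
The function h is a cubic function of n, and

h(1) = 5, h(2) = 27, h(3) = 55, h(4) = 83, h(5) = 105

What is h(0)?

-5

First differences: 22, 28, 28, 22. Second differences: 6, 0, -6. Third differences: -6, -6.
Level-3 differences are constant, so h has degree 3.
Fitting a degree-3 polynomial gives h(n) = -n³ + 9n² + 2n - 5.
The constant term is h(0) = -5.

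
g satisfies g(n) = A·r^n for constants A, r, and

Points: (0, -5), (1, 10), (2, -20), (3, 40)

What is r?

Consecutive ratio: 10/(-5) = -2, and -20/10 = -2, so r = -2.
Then A·(-2)^0 = -5 gives A = -5, and g(n) = -5·(-2)^n.

-2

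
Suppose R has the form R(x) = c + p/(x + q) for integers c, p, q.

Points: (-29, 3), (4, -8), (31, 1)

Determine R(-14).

(R(x) − c)(x + q) = p for each data point; the three points give a linear system in c and q, then p follows.
Solving: c = 2, q = -1, p = -30, so R(x) = 2 − 30/(x − 1).
Then R(-14) = 2 − 30/(-15) = 4.

4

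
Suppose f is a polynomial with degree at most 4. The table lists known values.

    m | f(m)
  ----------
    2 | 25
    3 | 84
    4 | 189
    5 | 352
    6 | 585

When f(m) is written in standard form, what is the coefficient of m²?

First differences: 59, 105, 163, 233. Second differences: 46, 58, 70. Third differences: 12, 12.
Level-3 differences are constant, so f has degree 3.
Fitting a degree-3 polynomial gives f(m) = 2m³ + 5m² - 4m - 3.
The coefficient of m² is 5.

5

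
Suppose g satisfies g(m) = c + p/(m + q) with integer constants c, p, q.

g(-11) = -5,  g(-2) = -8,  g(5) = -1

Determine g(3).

(g(m) − c)(m + q) = p for each data point; the three points give a linear system in c and q, then p follows.
Solving: c = -4, q = -1, p = 12, so g(m) = -4 + 12/(m − 1).
Then g(3) = -4 + 12/2 = 2.

2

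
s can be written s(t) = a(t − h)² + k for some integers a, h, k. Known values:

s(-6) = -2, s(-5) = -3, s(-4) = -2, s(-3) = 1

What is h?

First differences -1, 1, 3; second difference 2 = 2a, so a = 1.
Expanding, the t-coefficient is −2ah = -2h; matching it to the data gives h = -5, and then k = -3.
So s(t) = 1(t + 5)² − 3.
Hence h = -5.

-5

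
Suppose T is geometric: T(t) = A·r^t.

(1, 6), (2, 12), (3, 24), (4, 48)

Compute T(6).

Consecutive ratio: 12/6 = 2, and 24/12 = 2, so r = 2.
Then A·2^1 = 6 gives A = 3, and T(t) = 3·2^t.
T(6) = 3·2^6 = 192.

192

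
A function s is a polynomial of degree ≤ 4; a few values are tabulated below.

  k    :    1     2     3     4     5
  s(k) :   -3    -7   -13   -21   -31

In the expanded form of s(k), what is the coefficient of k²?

First differences: -4, -6, -8, -10. Second differences: -2, -2, -2.
Level-2 differences are constant, so s has degree 2.
Fitting a degree-2 polynomial gives s(k) = -k² - k - 1.
The coefficient of k² is -1.

-1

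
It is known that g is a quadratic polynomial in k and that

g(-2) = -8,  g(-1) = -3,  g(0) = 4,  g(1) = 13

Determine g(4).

52

First differences: 5, 7, 9. Second differences: 2, 2.
Level-2 differences are constant, so g has degree 2.
Fitting a degree-2 polynomial gives g(k) = k² + 8k + 4.
Then g(4) = 52.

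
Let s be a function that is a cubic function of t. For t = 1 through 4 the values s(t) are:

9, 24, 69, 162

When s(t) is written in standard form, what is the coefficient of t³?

3

Write s(t) = at³ + bt² + ct + d; the 4 given values yield a linear system in the 4 coefficients.
Solving, s(t) = 3t³ - 3t² + 3t + 6.
The coefficient of t³ is 3.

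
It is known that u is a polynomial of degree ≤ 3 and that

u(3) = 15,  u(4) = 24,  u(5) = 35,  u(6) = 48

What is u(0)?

0

Write u(n) = an³ + bn² + cn + d; the 4 given values yield a linear system in the 4 coefficients.
Solving, the leading coefficient vanishes, and u(n) = n² + 2n.
The constant term is u(0) = 0.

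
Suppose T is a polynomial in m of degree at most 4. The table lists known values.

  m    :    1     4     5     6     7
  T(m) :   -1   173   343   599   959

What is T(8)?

1441

Write T(m) = am^4 + bm³ + cm² + dm + e; the 5 given values yield a linear system in the 5 coefficients.
Solving, the leading coefficient vanishes, and T(m) = 3m³ - 2m² + 5m - 7.
Then T(8) = 1441.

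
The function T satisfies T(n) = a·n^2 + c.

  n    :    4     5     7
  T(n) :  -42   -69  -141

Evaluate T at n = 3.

From T(4) = -42 and T(5) = -69: 16a + c = -42 and 25a + c = -69.
Subtracting: 9a = -27, so a = -3; then c = -42 − (-3)·16 = 6.
So T(n) = -3n² + 6, and T(3) = -21.

-21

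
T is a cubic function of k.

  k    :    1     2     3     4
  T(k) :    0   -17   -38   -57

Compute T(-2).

-33

Write T(k) = ak³ + bk² + ck + d; the 4 given values yield a linear system in the 4 coefficients.
Solving, T(k) = k³ - 8k² + 7.
Then T(-2) = -33.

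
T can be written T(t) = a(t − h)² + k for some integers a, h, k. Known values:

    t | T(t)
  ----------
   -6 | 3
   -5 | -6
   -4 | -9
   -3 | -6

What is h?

-4

First differences -9, -3, 3; second difference 6 = 2a, so a = 3.
Expanding, the t-coefficient is −2ah = -6h; matching it to the data gives h = -4, and then k = -9.
So T(t) = 3(t + 4)² − 9.
Hence h = -4.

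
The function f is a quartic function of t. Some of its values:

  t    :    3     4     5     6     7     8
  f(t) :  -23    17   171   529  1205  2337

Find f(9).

4087

Write f(t) = at^4 + bt³ + ct² + dt + e; the 6 given values yield a linear system in the 5 coefficients.
Solving, f(t) = t^4 - 3t³ - 4t² + 4t + 1.
Then f(9) = 4087.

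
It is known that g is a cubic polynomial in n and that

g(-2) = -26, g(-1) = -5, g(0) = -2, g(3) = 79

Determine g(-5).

-377

Write g(n) = an³ + bn² + cn + d; the 4 given values yield a linear system in the 4 coefficients.
Solving, g(n) = 3n³ - 2.
Then g(-5) = -377.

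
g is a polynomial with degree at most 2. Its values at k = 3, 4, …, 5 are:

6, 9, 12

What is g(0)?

-3

Write g(k) = ak² + bk + c; the 3 given values yield a linear system in the 3 coefficients.
Solving, the leading coefficient vanishes, and g(k) = 3k - 3.
The constant term is g(0) = -3.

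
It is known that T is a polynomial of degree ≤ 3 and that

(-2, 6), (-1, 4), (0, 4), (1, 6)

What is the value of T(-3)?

10

First differences: -2, 0, 2. Second differences: 2, 2.
Level-2 differences are constant, so T has degree 2.
Fitting a degree-2 polynomial gives T(n) = n² + n + 4.
Then T(-3) = 10.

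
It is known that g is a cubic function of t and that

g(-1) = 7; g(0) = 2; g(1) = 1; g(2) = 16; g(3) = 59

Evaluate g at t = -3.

First differences: -5, -1, 15, 43. Second differences: 4, 16, 28. Third differences: 12, 12.
Level-3 differences are constant, so g has degree 3.
Fitting a degree-3 polynomial gives g(t) = 2t³ + 2t² - 5t + 2.
Then g(-3) = -19.

-19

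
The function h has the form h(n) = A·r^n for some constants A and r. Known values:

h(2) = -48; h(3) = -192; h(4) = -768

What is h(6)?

-12288

Consecutive ratio: -192/(-48) = 4, and -768/(-192) = 4, so r = 4.
Then A·4^2 = -48 gives A = -3, and h(n) = -3·4^n.
h(6) = -3·4^6 = -12288.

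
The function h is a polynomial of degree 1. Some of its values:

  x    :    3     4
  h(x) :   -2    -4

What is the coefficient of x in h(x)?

Write h(x) = ax + b; the 2 given values yield a linear system in the 2 coefficients.
Solving, h(x) = -2x + 4.
The coefficient of x is -2.

-2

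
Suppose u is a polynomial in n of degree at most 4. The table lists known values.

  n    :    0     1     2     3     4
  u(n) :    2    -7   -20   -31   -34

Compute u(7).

First differences: -9, -13, -11, -3. Second differences: -4, 2, 8. Third differences: 6, 6.
Level-3 differences are constant, so u has degree 3.
Fitting a degree-3 polynomial gives u(n) = n³ - 5n² - 5n + 2.
Then u(7) = 65.

65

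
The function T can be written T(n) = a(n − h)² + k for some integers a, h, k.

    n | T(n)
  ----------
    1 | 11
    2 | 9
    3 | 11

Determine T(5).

First differences -2, 2; second difference 4 = 2a, so a = 2.
Expanding, the n-coefficient is −2ah = -4h; matching it to the data gives h = 2, and then k = 9.
So T(n) = 2(n − 2)² + 9.
T(5) = 2·3² + 9 = 27.

27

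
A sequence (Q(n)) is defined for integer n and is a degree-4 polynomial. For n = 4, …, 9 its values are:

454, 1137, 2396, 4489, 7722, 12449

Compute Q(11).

28041

Write Q(n) = an^4 + bn³ + cn² + dn + e; the 6 given values yield a linear system in the 5 coefficients.
Solving, Q(n) = 2n^4 - n³ + n² - 3n + 2.
Then Q(11) = 28041.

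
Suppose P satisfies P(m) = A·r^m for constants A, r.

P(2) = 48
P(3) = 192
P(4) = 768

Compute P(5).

Consecutive ratio: 192/48 = 4, and 768/192 = 4, so r = 4.
Then A·4^2 = 48 gives A = 3, and P(m) = 3·4^m.
P(5) = 3·4^5 = 3072.

3072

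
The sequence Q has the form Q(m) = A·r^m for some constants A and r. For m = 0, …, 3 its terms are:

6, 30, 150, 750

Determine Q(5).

Consecutive ratio: 30/6 = 5, and 150/30 = 5, so r = 5.
Then A·5^0 = 6 gives A = 6, and Q(m) = 6·5^m.
Q(5) = 6·5^5 = 18750.

18750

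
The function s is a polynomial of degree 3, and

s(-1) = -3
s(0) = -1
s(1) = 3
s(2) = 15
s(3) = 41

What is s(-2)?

-9

Write s(m) = am³ + bm² + cm + d; the 5 given values yield a linear system in the 4 coefficients.
Solving, s(m) = m³ + m² + 2m - 1.
Then s(-2) = -9.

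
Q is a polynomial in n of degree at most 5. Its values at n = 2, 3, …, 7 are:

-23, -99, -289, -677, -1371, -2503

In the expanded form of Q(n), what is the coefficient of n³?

Write Q(n) = an^5 + bn^4 + cn³ + dn² + en + p; the 6 given values yield a linear system in the 6 coefficients.
Solving, the leading coefficient vanishes, and Q(n) = -n^4 - 2n² - n + 3.
The coefficient of n³ is 0.

0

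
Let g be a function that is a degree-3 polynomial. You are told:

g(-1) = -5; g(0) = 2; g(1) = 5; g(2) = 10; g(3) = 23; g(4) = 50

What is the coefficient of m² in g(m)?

-2

First differences: 7, 3, 5, 13, 27. Second differences: -4, 2, 8, 14. Third differences: 6, 6, 6.
Level-3 differences are constant, so g has degree 3.
Fitting a degree-3 polynomial gives g(m) = m³ - 2m² + 4m + 2.
The coefficient of m² is -2.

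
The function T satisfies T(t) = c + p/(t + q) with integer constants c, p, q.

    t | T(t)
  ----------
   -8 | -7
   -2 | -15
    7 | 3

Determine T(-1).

(T(t) − c)(t + q) = p for each data point; the three points give a linear system in c and q, then p follows.
Solving: c = -3, q = -1, p = 36, so T(t) = -3 + 36/(t − 1).
Then T(-1) = -3 + 36/(-2) = -21.

-21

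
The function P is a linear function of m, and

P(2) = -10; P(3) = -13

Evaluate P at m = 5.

-19

Write P(m) = am + b; the 2 given values yield a linear system in the 2 coefficients.
Solving, P(m) = -3m - 4.
Then P(5) = -19.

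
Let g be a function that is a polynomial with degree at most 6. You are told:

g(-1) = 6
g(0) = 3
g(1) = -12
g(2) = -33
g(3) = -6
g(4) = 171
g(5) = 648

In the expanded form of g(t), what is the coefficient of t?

First differences: -3, -15, -21, 27, 177, 477. Second differences: -12, -6, 48, 150, 300. Third differences: 6, 54, 102, 150. Fourth differences: 48, 48, 48.
Level-4 differences are constant, so g has degree 4.
Fitting a degree-4 polynomial gives g(t) = 2t^4 - 3t³ - 8t² - 6t + 3.
The coefficient of t is -6.

-6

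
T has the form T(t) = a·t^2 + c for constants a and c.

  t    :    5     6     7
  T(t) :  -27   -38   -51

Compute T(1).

From T(5) = -27 and T(6) = -38: 25a + c = -27 and 36a + c = -38.
Subtracting: 11a = -11, so a = -1; then c = -27 − (-1)·25 = -2.
So T(t) = -1t² − 2, and T(1) = -3.

-3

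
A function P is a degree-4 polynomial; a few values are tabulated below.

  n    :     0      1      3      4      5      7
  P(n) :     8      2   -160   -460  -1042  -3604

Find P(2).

-34

Write P(n) = an^4 + bn³ + cn² + dn + e; the 6 given values yield a linear system in the 5 coefficients.
Solving, P(n) = -n^4 - 4n³ + 4n² - 5n + 8.
Then P(2) = -34.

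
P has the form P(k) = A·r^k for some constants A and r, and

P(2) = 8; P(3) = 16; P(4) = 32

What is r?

2

Consecutive ratio: 16/8 = 2, and 32/16 = 2, so r = 2.
Then A·2^2 = 8 gives A = 2, and P(k) = 2·2^k.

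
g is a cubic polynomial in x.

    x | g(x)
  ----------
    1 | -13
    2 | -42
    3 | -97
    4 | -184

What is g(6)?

Write g(x) = ax³ + bx² + cx + d; the 4 given values yield a linear system in the 4 coefficients.
Solving, g(x) = -x³ - 7x² - x - 4.
Then g(6) = -478.

-478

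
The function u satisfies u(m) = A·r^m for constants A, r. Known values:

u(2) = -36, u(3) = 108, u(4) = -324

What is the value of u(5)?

Consecutive ratio: 108/(-36) = -3, and -324/108 = -3, so r = -3.
Then A·(-3)^2 = -36 gives A = -4, and u(m) = -4·(-3)^m.
u(5) = -4·(-3)^5 = 972.

972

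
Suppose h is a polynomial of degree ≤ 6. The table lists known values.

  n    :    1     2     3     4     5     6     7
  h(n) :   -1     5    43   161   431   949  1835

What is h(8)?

First differences: 6, 38, 118, 270, 518, 886. Second differences: 32, 80, 152, 248, 368. Third differences: 48, 72, 96, 120. Fourth differences: 24, 24, 24.
Level-4 differences are constant, so h has degree 4.
Extending the table by one column gives the next first difference 1398, so h(8) = 1835 + 1398 = 3233.

3233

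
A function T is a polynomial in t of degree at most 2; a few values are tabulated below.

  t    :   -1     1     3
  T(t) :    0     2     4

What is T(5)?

6

Write T(t) = at² + bt + c; the 3 given values yield a linear system in the 3 coefficients.
Solving, the leading coefficient vanishes, and T(t) = t + 1.
Then T(5) = 6.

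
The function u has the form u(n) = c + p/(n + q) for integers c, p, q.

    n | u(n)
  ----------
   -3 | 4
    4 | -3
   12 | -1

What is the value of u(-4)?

(u(n) − c)(n + q) = p for each data point; the three points give a linear system in c and q, then p follows.
Solving: c = 0, q = 0, p = -12, so u(n) = -12/(n + 0).
Then u(-4) = 0 − 12/(-4) = 3.

3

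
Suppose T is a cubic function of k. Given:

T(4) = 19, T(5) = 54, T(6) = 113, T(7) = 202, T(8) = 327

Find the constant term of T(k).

First differences: 35, 59, 89, 125. Second differences: 24, 30, 36. Third differences: 6, 6.
Level-3 differences are constant, so T has degree 3.
Fitting a degree-3 polynomial gives T(k) = k³ - 3k² + k - 1.
The constant term is T(0) = -1.

-1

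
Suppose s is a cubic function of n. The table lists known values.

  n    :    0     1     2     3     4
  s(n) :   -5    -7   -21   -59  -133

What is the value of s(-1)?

First differences: -2, -14, -38, -74. Second differences: -12, -24, -36. Third differences: -12, -12.
Level-3 differences are constant, so s has degree 3.
Fitting a degree-3 polynomial gives s(n) = -2n³ - 5.
Then s(-1) = -3.

-3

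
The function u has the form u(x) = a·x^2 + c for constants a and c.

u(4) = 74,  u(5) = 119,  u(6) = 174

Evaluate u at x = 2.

From u(4) = 74 and u(5) = 119: 16a + c = 74 and 25a + c = 119.
Subtracting: 9a = 45, so a = 5; then c = 74 − 5·16 = -6.
So u(x) = 5x² − 6, and u(2) = 14.

14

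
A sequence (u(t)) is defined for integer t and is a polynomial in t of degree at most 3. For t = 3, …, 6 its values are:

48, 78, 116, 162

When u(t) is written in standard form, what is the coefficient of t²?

First differences: 30, 38, 46. Second differences: 8, 8.
Level-2 differences are constant, so u has degree 2.
Fitting a degree-2 polynomial gives u(t) = 4t² + 2t + 6.
The coefficient of t² is 4.

4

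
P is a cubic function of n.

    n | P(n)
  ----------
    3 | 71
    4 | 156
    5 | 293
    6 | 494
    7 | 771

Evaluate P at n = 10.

2178

Write P(n) = an³ + bn² + cn + d; the 5 given values yield a linear system in the 4 coefficients.
Solving, P(n) = 2n³ + 2n² - 3n + 8.
Then P(10) = 2178.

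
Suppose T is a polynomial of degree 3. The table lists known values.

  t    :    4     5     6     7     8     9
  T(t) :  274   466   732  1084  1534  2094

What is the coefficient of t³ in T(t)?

2

First differences: 192, 266, 352, 450, 560. Second differences: 74, 86, 98, 110. Third differences: 12, 12, 12.
Level-3 differences are constant, so T has degree 3.
Fitting a degree-3 polynomial gives T(t) = 2t³ + 7t² + 7t + 6.
The coefficient of t³ is 2.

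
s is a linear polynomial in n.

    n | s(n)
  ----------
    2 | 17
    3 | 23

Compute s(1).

11

Write s(n) = an + b; the 2 given values yield a linear system in the 2 coefficients.
Solving, s(n) = 6n + 5.
Then s(1) = 11.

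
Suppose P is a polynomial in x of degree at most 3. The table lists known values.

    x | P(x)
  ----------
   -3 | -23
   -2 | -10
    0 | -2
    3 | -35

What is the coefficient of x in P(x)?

-2

Write P(x) = ax³ + bx² + cx + d; the 4 given values yield a linear system in the 4 coefficients.
Solving, the leading coefficient vanishes, and P(x) = -3x² - 2x - 2.
The coefficient of x is -2.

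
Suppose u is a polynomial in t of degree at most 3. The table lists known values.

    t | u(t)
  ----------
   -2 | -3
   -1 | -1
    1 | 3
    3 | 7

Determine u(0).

1

Write u(t) = at³ + bt² + ct + d; the 4 given values yield a linear system in the 4 coefficients.
Solving, the top 2 coefficients vanish, and u(t) = 2t + 1.
Then u(0) = 1.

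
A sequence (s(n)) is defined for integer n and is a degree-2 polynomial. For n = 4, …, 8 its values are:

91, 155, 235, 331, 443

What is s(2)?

First differences: 64, 80, 96, 112. Second differences: 16, 16, 16.
Level-2 differences are constant, so s has degree 2.
Fitting a degree-2 polynomial gives s(n) = 8n² - 8n - 5.
Then s(2) = 11.

11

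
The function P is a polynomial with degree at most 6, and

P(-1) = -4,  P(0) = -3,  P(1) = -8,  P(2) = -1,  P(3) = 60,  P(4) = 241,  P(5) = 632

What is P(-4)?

First differences: 1, -5, 7, 61, 181, 391. Second differences: -6, 12, 54, 120, 210. Third differences: 18, 42, 66, 90. Fourth differences: 24, 24, 24.
Level-4 differences are constant, so P has degree 4.
Fitting a degree-4 polynomial gives P(k) = k^4 + k³ - 4k² - 3k - 3.
Then P(-4) = 137.

137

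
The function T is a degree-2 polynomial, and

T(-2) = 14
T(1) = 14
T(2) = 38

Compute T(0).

Write T(n) = an² + bn + c; the 3 given values yield a linear system in the 3 coefficients.
Solving, T(n) = 6n² + 6n + 2.
Then T(0) = 2.

2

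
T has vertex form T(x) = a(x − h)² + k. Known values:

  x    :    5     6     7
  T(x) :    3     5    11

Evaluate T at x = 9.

35

First differences 2, 6; second difference 4 = 2a, so a = 2.
Expanding, the x-coefficient is −2ah = -4h; matching it to the data gives h = 5, and then k = 3.
So T(x) = 2(x − 5)² + 3.
T(9) = 2·4² + 3 = 35.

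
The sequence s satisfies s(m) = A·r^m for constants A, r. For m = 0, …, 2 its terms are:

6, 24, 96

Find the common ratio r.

4

Consecutive ratio: 24/6 = 4, and 96/24 = 4, so r = 4.
Then A·4^0 = 6 gives A = 6, and s(m) = 6·4^m.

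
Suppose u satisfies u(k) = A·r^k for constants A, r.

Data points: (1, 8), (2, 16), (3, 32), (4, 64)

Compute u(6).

Consecutive ratio: 16/8 = 2, and 32/16 = 2, so r = 2.
Then A·2^1 = 8 gives A = 4, and u(k) = 4·2^k.
u(6) = 4·2^6 = 256.

256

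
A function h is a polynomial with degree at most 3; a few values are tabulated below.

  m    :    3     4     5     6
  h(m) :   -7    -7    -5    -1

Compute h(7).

5

Write h(m) = am³ + bm² + cm + d; the 4 given values yield a linear system in the 4 coefficients.
Solving, the leading coefficient vanishes, and h(m) = m² - 7m + 5.
Then h(7) = 5.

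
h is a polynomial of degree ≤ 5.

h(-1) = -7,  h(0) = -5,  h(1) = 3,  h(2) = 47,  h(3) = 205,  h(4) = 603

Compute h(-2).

15

First differences: 2, 8, 44, 158, 398. Second differences: 6, 36, 114, 240. Third differences: 30, 78, 126. Fourth differences: 48, 48.
Level-4 differences are constant, so h has degree 4.
Fitting a degree-4 polynomial gives h(t) = 2t^4 + t³ + t² + 4t - 5.
Then h(-2) = 15.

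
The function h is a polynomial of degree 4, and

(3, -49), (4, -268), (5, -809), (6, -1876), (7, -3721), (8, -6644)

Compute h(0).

First differences: -219, -541, -1067, -1845, -2923. Second differences: -322, -526, -778, -1078. Third differences: -204, -252, -300. Fourth differences: -48, -48.
Level-4 differences are constant, so h has degree 4.
Fitting a degree-4 polynomial gives h(t) = -2t^4 + 2t³ + 9t² - 6t - 4.
Then h(0) = -4.

-4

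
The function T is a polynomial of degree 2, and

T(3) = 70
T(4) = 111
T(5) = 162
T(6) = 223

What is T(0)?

7

Write T(k) = ak² + bk + c; the 4 given values yield a linear system in the 3 coefficients.
Solving, T(k) = 5k² + 6k + 7.
Then T(0) = 7.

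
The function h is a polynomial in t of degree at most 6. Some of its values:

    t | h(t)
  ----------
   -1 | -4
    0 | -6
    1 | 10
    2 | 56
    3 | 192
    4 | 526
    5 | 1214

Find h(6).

2460

First differences: -2, 16, 46, 136, 334, 688. Second differences: 18, 30, 90, 198, 354. Third differences: 12, 60, 108, 156. Fourth differences: 48, 48, 48.
Level-4 differences are constant, so h has degree 4.
Fitting a degree-4 polynomial gives h(t) = 2t^4 - 2t³ + 7t² + 9t - 6.
Then h(6) = 2460.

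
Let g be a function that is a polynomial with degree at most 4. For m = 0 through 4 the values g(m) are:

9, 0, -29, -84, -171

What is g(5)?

-296

Write g(m) = am^4 + bm³ + cm² + dm + e; the 5 given values yield a linear system in the 5 coefficients.
Solving, the leading coefficient vanishes, and g(m) = -m³ - 7m² - m + 9.
Then g(5) = -296.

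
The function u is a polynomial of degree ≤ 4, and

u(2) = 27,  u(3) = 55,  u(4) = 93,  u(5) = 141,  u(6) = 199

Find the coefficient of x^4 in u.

Write u(x) = ax^4 + bx³ + cx² + dx + e; the 5 given values yield a linear system in the 5 coefficients.
Solving, the top 2 coefficients vanish, and u(x) = 5x² + 3x + 1.
The coefficient of x^4 is 0.

0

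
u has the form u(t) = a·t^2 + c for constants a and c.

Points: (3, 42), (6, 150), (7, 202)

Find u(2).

22

From u(3) = 42 and u(6) = 150: 9a + c = 42 and 36a + c = 150.
Subtracting: 27a = 108, so a = 4; then c = 42 − 4·9 = 6.
So u(t) = 4t² + 6, and u(2) = 22.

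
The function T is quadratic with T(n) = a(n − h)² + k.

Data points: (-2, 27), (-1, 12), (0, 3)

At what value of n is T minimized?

First differences -15, -9; second difference 6 = 2a, so a = 3.
Expanding, the n-coefficient is −2ah = -6h; matching it to the data gives h = 1, and then k = 0.
So T(n) = 3(n − 1)² + 0.
Hence h = 1.

1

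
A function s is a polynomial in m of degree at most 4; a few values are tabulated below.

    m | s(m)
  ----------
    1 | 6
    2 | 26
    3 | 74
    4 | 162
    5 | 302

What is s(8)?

1154

First differences: 20, 48, 88, 140. Second differences: 28, 40, 52. Third differences: 12, 12.
Level-3 differences are constant, so s has degree 3.
Fitting a degree-3 polynomial gives s(m) = 2m³ + 2m² + 2.
Then s(8) = 1154.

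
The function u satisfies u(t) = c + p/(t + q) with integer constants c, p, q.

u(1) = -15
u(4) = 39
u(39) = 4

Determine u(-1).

-6

(u(t) − c)(t + q) = p for each data point; the three points give a linear system in c and q, then p follows.
Solving: c = 3, q = -3, p = 36, so u(t) = 3 + 36/(t − 3).
Then u(-1) = 3 + 36/(-4) = -6.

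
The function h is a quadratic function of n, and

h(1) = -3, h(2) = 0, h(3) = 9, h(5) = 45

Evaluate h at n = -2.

Write h(n) = an² + bn + c; the 4 given values yield a linear system in the 3 coefficients.
Solving, h(n) = 3n² - 6n.
Then h(-2) = 24.

24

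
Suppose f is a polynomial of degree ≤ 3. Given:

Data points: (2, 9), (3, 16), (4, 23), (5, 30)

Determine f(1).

First differences: 7, 7, 7.
Level-1 differences are constant, so f has degree 1.
Fitting a degree-1 polynomial gives f(t) = 7t - 5.
Then f(1) = 2.

2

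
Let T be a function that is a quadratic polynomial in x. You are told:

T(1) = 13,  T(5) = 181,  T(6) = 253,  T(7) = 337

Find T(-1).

1

Write T(x) = ax² + bx + c; the 4 given values yield a linear system in the 3 coefficients.
Solving, T(x) = 6x² + 6x + 1.
Then T(-1) = 1.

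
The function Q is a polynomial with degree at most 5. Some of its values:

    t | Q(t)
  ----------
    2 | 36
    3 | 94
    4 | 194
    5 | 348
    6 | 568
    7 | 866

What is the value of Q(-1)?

First differences: 58, 100, 154, 220, 298. Second differences: 42, 54, 66, 78. Third differences: 12, 12, 12.
Level-3 differences are constant, so Q has degree 3.
Fitting a degree-3 polynomial gives Q(t) = 2t³ + 3t² + 5t - 2.
Then Q(-1) = -6.

-6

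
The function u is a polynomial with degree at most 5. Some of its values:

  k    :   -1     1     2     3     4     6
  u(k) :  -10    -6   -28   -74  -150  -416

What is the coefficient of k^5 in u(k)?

0

Write u(k) = ak^5 + bk^4 + ck³ + dk² + ek + p; the 6 given values yield a linear system in the 6 coefficients.
Solving, the top 2 coefficients vanish, and u(k) = -k³ - 6k² + 3k - 2.
The coefficient of k^5 is 0.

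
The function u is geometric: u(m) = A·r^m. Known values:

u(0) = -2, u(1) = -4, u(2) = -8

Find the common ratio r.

Consecutive ratio: -4/(-2) = 2, and -8/(-4) = 2, so r = 2.
Then A·2^0 = -2 gives A = -2, and u(m) = -2·2^m.

2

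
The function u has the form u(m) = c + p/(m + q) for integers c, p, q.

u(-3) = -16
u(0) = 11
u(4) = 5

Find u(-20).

1

(u(m) − c)(m + q) = p for each data point; the three points give a linear system in c and q, then p follows.
Solving: c = 2, q = 2, p = 18, so u(m) = 2 + 18/(m + 2).
Then u(-20) = 2 + 18/(-18) = 1.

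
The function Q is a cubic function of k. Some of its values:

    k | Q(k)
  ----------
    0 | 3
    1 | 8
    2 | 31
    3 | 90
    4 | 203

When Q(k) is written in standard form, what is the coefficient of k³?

Write Q(k) = ak³ + bk² + ck + d; the 5 given values yield a linear system in the 4 coefficients.
Solving, Q(k) = 3k³ + 2k + 3.
The coefficient of k³ is 3.

3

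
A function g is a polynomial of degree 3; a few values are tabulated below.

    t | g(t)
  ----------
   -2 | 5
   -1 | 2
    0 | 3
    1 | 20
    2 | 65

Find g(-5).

-82

First differences: -3, 1, 17, 45. Second differences: 4, 16, 28. Third differences: 12, 12.
Level-3 differences are constant, so g has degree 3.
Fitting a degree-3 polynomial gives g(t) = 2t³ + 8t² + 7t + 3.
Then g(-5) = -82.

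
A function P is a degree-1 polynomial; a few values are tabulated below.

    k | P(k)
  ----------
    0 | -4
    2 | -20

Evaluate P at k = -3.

20

Write P(k) = ak + b; the 2 given values yield a linear system in the 2 coefficients.
Solving, P(k) = -8k - 4.
Then P(-3) = 20.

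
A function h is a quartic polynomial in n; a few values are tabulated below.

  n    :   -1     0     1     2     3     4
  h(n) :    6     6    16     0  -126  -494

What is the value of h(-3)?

-60

Write h(n) = an^4 + bn³ + cn² + dn + e; the 6 given values yield a linear system in the 5 coefficients.
Solving, h(n) = -2n^4 - 2n³ + 7n² + 7n + 6.
Then h(-3) = -60.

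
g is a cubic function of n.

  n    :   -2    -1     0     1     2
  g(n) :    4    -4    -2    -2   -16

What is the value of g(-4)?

Write g(n) = an³ + bn² + cn + d; the 5 given values yield a linear system in the 4 coefficients.
Solving, g(n) = -2n³ - n² + 3n - 2.
Then g(-4) = 98.

98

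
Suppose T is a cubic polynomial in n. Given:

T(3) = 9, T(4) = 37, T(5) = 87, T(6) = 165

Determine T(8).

Write T(n) = an³ + bn² + cn + d; the 4 given values yield a linear system in the 4 coefficients.
Solving, T(n) = n³ - n² - 2n - 3.
Then T(8) = 429.

429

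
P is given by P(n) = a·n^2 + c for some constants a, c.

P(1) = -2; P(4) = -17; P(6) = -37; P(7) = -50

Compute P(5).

From P(1) = -2 and P(4) = -17: 1a + c = -2 and 16a + c = -17.
Subtracting: 15a = -15, so a = -1; then c = -2 − (-1)·1 = -1.
So P(n) = -1n² − 1, and P(5) = -26.

-26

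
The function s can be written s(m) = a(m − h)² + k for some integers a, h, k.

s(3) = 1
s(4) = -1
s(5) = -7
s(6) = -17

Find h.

3

First differences -2, -6, -10; second difference -4 = 2a, so a = -2.
Expanding, the m-coefficient is −2ah = 4h; matching it to the data gives h = 3, and then k = 1.
So s(m) = -2(m − 3)² + 1.
Hence h = 3.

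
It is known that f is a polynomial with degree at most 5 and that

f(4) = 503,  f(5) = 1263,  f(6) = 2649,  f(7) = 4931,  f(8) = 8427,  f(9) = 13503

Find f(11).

First differences: 760, 1386, 2282, 3496, 5076. Second differences: 626, 896, 1214, 1580. Third differences: 270, 318, 366. Fourth differences: 48, 48.
Level-4 differences are constant, so f has degree 4.
Fitting a degree-4 polynomial gives f(m) = 2m^4 + m³ - 4m² - 3m + 3.
Then f(11) = 30099.

30099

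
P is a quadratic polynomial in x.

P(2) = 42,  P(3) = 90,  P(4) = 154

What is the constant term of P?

Write P(x) = ax² + bx + c; the 3 given values yield a linear system in the 3 coefficients.
Solving, P(x) = 8x² + 8x - 6.
The constant term is P(0) = -6.

-6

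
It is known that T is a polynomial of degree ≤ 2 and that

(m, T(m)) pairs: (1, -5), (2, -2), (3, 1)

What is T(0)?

-8

First differences: 3, 3.
Level-1 differences are constant, so T has degree 1.
Fitting a degree-1 polynomial gives T(m) = 3m - 8.
The constant term is T(0) = -8.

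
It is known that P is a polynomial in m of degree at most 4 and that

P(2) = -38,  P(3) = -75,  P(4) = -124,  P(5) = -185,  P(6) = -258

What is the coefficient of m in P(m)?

-7

Write P(m) = am^4 + bm³ + cm² + dm + e; the 5 given values yield a linear system in the 5 coefficients.
Solving, the top 2 coefficients vanish, and P(m) = -6m² - 7m.
The coefficient of m is -7.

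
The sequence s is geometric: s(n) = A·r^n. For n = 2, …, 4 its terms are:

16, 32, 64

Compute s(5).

128

Consecutive ratio: 32/16 = 2, and 64/32 = 2, so r = 2.
Then A·2^2 = 16 gives A = 4, and s(n) = 4·2^n.
s(5) = 4·2^5 = 128.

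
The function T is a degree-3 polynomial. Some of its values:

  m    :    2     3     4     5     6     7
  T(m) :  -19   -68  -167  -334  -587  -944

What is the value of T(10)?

-2819

First differences: -49, -99, -167, -253, -357. Second differences: -50, -68, -86, -104. Third differences: -18, -18, -18.
Level-3 differences are constant, so T has degree 3.
Fitting a degree-3 polynomial gives T(m) = -3m³ + 2m² - 2m + 1.
Then T(10) = -2819.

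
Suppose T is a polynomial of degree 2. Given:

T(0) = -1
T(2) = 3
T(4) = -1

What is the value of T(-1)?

-6

Write T(x) = ax² + bx + c; the 3 given values yield a linear system in the 3 coefficients.
Solving, T(x) = -x² + 4x - 1.
Then T(-1) = -6.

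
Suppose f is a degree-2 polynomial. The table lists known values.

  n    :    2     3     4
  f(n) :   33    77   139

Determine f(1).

Write f(n) = an² + bn + c; the 3 given values yield a linear system in the 3 coefficients.
Solving, f(n) = 9n² - n - 1.
Then f(1) = 7.

7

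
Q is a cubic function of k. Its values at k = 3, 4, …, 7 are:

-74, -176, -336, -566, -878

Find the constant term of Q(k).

4

Write Q(k) = ak³ + bk² + ck + d; the 5 given values yield a linear system in the 4 coefficients.
Solving, Q(k) = -2k³ - 5k² + 7k + 4.
The constant term is Q(0) = 4.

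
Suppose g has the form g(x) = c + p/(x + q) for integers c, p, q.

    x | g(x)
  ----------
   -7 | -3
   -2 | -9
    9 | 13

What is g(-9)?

(g(x) − c)(x + q) = p for each data point; the three points give a linear system in c and q, then p follows.
Solving: c = 3, q = -3, p = 60, so g(x) = 3 + 60/(x − 3).
Then g(-9) = 3 + 60/(-12) = -2.

-2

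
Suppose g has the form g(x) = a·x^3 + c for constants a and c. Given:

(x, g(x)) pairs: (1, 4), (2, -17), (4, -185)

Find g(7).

From g(1) = 4 and g(2) = -17: 1a + c = 4 and 8a + c = -17.
Subtracting: 7a = -21, so a = -3; then c = 4 − (-3)·1 = 7.
So g(x) = -3x³ + 7, and g(7) = -1022.

-1022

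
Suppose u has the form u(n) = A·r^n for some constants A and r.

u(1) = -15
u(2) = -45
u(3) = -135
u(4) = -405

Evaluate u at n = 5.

Consecutive ratio: -45/(-15) = 3, and -135/(-45) = 3, so r = 3.
Then A·3^1 = -15 gives A = -5, and u(n) = -5·3^n.
u(5) = -5·3^5 = -1215.

-1215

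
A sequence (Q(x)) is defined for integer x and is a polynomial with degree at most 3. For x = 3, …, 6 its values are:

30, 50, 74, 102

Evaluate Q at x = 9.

210

Write Q(x) = ax³ + bx² + cx + d; the 4 given values yield a linear system in the 4 coefficients.
Solving, the leading coefficient vanishes, and Q(x) = 2x² + 6x - 6.
Then Q(9) = 210.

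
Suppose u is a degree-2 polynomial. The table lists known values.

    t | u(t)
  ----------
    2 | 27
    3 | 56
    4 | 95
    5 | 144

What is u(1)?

8

First differences: 29, 39, 49. Second differences: 10, 10.
Level-2 differences are constant, so u has degree 2.
Fitting a degree-2 polynomial gives u(t) = 5t² + 4t - 1.
Then u(1) = 8.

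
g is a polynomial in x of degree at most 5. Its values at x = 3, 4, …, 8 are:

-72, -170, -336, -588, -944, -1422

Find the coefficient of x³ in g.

-3

First differences: -98, -166, -252, -356, -478. Second differences: -68, -86, -104, -122. Third differences: -18, -18, -18.
Level-3 differences are constant, so g has degree 3.
Fitting a degree-3 polynomial gives g(x) = -3x³ + 2x² - x - 6.
The coefficient of x³ is -3.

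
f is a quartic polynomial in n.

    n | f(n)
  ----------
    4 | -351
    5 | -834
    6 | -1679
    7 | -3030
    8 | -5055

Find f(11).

Write f(n) = an^4 + bn³ + cn² + dn + e; the 5 given values yield a linear system in the 5 coefficients.
Solving, f(n) = -n^4 - 2n³ + 8n + 1.
Then f(11) = -17214.

-17214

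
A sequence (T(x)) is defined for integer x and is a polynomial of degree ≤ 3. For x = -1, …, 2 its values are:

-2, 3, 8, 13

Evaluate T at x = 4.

First differences: 5, 5, 5.
Level-1 differences are constant, so T has degree 1.
Fitting a degree-1 polynomial gives T(x) = 5x + 3.
Then T(4) = 23.

23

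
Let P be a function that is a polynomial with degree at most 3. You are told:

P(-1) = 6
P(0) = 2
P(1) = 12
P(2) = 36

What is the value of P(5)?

192

First differences: -4, 10, 24. Second differences: 14, 14.
Level-2 differences are constant, so P has degree 2.
Fitting a degree-2 polynomial gives P(m) = 7m² + 3m + 2.
Then P(5) = 192.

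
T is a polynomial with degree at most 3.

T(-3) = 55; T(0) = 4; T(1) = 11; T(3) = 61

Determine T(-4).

Write T(m) = am³ + bm² + cm + d; the 4 given values yield a linear system in the 4 coefficients.
Solving, the leading coefficient vanishes, and T(m) = 6m² + m + 4.
Then T(-4) = 96.

96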